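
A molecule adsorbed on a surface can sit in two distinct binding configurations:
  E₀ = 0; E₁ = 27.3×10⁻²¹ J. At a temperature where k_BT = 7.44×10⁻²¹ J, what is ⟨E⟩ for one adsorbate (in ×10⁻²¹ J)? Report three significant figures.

Eᵢ/kT = 0, 3.6694.
Z = Σ e^(−Eᵢ/kT) = e^(−0) + e^(−3.6694) = 1.0000 + 0.025492 = 1.0255.
⟨E⟩ = Σ Eᵢ e^(−Eᵢ/kT) / Z = (0·1.0000 + 27.3·0.025492) / 1.0255 = 0.679 ×10⁻²¹ J.

0.679 ×10⁻²¹ J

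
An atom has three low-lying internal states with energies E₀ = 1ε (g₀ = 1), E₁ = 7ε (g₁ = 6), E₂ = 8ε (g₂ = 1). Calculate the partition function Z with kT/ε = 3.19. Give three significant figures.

Z = 1.48

Eᵢ/kT = 0.31348, 2.1944, 2.5078.
Z = Σ gᵢe^(−Eᵢ/kT) = 1·e^(−0.31348) + 6·e^(−2.1944) + 1·e^(−2.5078) = 0.73090 + 0.66855 + 0.081447 = 1.4809.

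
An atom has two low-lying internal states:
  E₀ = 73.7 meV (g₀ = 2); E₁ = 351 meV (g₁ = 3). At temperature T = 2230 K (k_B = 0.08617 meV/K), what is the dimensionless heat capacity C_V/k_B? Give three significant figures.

k_BT = 0.08617 × 2230 K = 192.16 meV.
Eᵢ/kT = 0.38353, 1.8266.
Z = Σ gᵢe^(−Eᵢ/kT) = 2·e^(−0.38353) + 3·e^(−1.8266) = 1.3629 + 0.48288 = 1.8458.
⟨E⟩ = 146.24 meV, ⟨E²⟩ = 36241 meV².
C_V/k_B = (⟨E²⟩ − ⟨E⟩²)/(kT)² = (36241 − 21386)/36925 = 0.402.

0.402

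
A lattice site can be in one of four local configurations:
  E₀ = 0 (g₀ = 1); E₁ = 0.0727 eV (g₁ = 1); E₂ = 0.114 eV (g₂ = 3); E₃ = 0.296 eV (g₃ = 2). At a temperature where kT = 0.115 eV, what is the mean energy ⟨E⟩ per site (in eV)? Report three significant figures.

0.0753 eV

Eᵢ/kT = 0, 0.63217, 0.99130, 2.5739.
Z = Σ gᵢe^(−Eᵢ/kT) = 1·e^(−0) + 1·e^(−0.63217) + 3·e^(−0.99130) + 2·e^(−2.5739) = 1.0000 + 0.53144 + 1.1133 + 0.15248 = 2.7972.
⟨E⟩ = Σ Eᵢ gᵢe^(−Eᵢ/kT) / Z = (0·1.0000 + 0.0727·0.53144 + 0.114·1.1133 + 0.296·0.15248) / 2.7972 = 0.0753 eV.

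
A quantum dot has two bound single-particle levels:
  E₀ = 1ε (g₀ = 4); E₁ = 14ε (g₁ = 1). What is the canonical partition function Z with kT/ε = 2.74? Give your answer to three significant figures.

Z = 2.78

Eᵢ/kT = 0.36496, 5.1095.
Z = Σ gᵢe^(−Eᵢ/kT) = 4·e^(−0.36496) + 1·e^(−5.1095) = 2.7769 + 0.0060391 = 2.7829.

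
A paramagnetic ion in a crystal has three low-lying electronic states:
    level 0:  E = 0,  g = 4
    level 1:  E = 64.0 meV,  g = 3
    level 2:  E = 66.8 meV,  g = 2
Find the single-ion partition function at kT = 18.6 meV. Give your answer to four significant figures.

Z = 4.151

Eᵢ/kT = 0, 3.44086, 3.59140.
Z = Σ gᵢe^(−Eᵢ/kT) = 4·e^(−0) + 3·e^(−3.44086) + 2·e^(−3.59140) = 4.00000 + 0.0961114 + 0.0551194 = 4.15123.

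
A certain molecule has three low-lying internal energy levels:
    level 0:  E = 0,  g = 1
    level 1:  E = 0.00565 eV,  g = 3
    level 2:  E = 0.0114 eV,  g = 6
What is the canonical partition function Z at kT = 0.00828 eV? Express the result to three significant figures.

Eᵢ/kT = 0, 0.68237, 1.3768.
Z = Σ gᵢe^(−Eᵢ/kT) = 1·e^(−0) + 3·e^(−0.68237) + 6·e^(−1.3768) = 1.0000 + 1.5163 + 1.5143 = 4.0306.

Z = 4.03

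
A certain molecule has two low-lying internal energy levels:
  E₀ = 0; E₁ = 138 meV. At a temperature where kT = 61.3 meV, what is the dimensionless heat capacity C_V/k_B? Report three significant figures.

Eᵢ/kT = 0, 2.2512.
Z = Σ e^(−Eᵢ/kT) = e^(−0) + e^(−2.2512) = 1.0000 + 0.10527 = 1.1053.
⟨E⟩ = 13.143 meV, ⟨E²⟩ = 1813.8 meV².
C_V/k_B = (⟨E²⟩ − ⟨E⟩²)/(kT)² = (1813.8 − 172.74)/3757.7 = 0.437.

0.437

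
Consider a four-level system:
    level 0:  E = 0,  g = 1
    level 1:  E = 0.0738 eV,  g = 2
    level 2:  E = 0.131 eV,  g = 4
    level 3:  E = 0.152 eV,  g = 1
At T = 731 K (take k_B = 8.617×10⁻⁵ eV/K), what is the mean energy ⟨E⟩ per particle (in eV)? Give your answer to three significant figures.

k_BT = 8.617×10⁻⁵ × 731 K = 0.062990 eV.
Eᵢ/kT = 0, 1.1716, 2.0797, 2.4131.
Z = Σ gᵢe^(−Eᵢ/kT) = 1·e^(−0) + 2·e^(−1.1716) + 4·e^(−2.0797) + 1·e^(−2.4131) = 1.0000 + 0.61974 + 0.49987 + 0.089537 = 2.2091.
⟨E⟩ = Σ Eᵢ gᵢe^(−Eᵢ/kT) / Z = (0·1.0000 + 0.0738·0.61974 + 0.131·0.49987 + 0.152·0.089537) / 2.2091 = 0.0565 eV.

0.0565 eV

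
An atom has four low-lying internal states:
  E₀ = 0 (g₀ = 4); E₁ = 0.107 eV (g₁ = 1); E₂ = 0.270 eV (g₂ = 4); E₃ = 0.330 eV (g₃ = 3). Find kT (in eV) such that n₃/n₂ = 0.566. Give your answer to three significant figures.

n₃/n₂ = (g₃/g₂) exp[−(E₃−E₂)/kT] = 0.566.
⇒ (E₃−E₂)/kT = ln((3/4)/0.566) = ln(1.3251) = 0.28149.
kT = 0.060 eV / 0.28149 = 0.213 eV.

0.213 eV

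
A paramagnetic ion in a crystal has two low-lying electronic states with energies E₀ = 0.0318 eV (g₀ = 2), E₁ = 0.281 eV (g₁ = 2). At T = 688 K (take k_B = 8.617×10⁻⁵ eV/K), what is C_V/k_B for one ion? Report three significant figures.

0.256

k_BT = 8.617×10⁻⁵ × 688 K = 0.059285 eV.
Eᵢ/kT = 0.53639, 4.7398.
Z = Σ gᵢe^(−Eᵢ/kT) = 2·e^(−0.53639) + 2·e^(−4.7398) = 1.1697 + 0.017481 = 1.1872.
⟨E⟩ = 0.035469 eV, ⟨E²⟩ = 0.0021590 eV².
C_V/k_B = (⟨E²⟩ − ⟨E⟩²)/(kT)² = (0.0021590 − 0.0012580)/0.0035147 = 0.256.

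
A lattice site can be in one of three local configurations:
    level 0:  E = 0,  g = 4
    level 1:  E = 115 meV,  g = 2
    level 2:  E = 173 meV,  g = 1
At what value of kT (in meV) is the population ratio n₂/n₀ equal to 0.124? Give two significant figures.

n₂/n₀ = (g₂/g₀) exp[−(E₂−E₀)/kT] = 0.124.
⇒ (E₂−E₀)/kT = ln((1/4)/0.124) = ln(2.016) = 0.7011.
kT = 173 meV / 0.7011 = 250 meV.

250 meV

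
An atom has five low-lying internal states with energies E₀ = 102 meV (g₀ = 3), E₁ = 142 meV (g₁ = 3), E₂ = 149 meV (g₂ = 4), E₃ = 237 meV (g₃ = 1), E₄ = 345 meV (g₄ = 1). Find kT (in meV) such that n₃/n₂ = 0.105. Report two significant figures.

n₃/n₂ = (g₃/g₂) exp[−(E₃−E₂)/kT] = 0.105.
⇒ (E₃−E₂)/kT = ln((1/4)/0.105) = ln(2.381) = 0.8675.
kT = 88 meV / 0.8675 = 100 meV.

100 meV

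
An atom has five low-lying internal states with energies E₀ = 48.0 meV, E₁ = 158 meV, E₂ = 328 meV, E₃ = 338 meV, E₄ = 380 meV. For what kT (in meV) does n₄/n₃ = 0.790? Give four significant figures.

n₄/n₃ = exp[−(E₄−E₃)/kT] = 0.790.
⇒ (E₄−E₃)/kT = ln(1/0.790) = ln(1.26582) = 0.235720.
kT = 42 meV / 0.235720 = 178.2 meV.

178.2 meV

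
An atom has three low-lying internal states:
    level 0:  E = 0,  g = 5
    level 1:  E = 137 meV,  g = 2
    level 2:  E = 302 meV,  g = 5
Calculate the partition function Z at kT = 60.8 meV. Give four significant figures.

Eᵢ/kT = 0, 2.25329, 4.96711.
Z = Σ gᵢe^(−Eᵢ/kT) = 5·e^(−0) + 2·e^(−2.25329) + 5·e^(−4.96711) = 5.00000 + 0.210106 + 0.0348162 = 5.24492.

Z = 5.245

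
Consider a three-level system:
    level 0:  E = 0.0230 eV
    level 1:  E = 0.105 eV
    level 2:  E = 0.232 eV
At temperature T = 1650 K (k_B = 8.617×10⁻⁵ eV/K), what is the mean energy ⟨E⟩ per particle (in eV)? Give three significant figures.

k_BT = 8.617×10⁻⁵ × 1650 K = 0.14218 eV.
Eᵢ/kT = 0.16177, 0.73850, 1.6317.
Z = Σ e^(−Eᵢ/kT) = e^(−0.16177) + e^(−0.73850) + e^(−1.6317) = 0.85064 + 0.47783 + 0.19560 = 1.5241.
⟨E⟩ = Σ Eᵢ e^(−Eᵢ/kT) / Z = (0.0230·0.85064 + 0.105·0.47783 + 0.232·0.19560) / 1.5241 = 0.0755 eV.

0.0755 eV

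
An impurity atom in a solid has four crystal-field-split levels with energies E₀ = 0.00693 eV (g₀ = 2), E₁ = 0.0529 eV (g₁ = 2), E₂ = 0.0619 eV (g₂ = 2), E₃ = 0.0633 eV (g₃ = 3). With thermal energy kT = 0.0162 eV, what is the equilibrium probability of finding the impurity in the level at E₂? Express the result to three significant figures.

0.0295

Eᵢ/kT = 0.42778, 3.2654, 3.8210, 3.9074.
Z = Σ gᵢe^(−Eᵢ/kT) = 2·e^(−0.42778) + 2·e^(−3.2654) + 2·e^(−3.8210) + 3·e^(−3.9074) = 1.3039 + 0.076363 + 0.043812 + 0.060278 = 1.4844.
P₂ = g₂ e^(−E₂/kT) / Z = 0.043812/1.4844 = 0.0295.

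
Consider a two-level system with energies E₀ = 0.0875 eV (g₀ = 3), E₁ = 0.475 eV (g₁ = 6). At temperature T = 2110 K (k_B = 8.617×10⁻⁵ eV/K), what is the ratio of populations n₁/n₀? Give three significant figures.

0.237

k_BT = 8.617×10⁻⁵ × 2110 K = 0.18182 eV.
n₁/n₀ = (g₁/g₀) exp[−(E₁−E₀)/kT] = (6/3) × exp(−(0.3875 eV)/(0.18182 eV)) = (6/3) × exp(-2.1312) = 0.237.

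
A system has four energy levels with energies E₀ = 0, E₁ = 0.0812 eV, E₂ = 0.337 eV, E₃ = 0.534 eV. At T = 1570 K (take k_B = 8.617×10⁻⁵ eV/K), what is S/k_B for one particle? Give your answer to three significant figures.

k_BT = 8.617×10⁻⁵ × 1570 K = 0.13529 eV.
Eᵢ/kT = 0, 0.60019, 2.4909, 3.9471.
Z = Σ e^(−Eᵢ/kT) = e^(−0) + e^(−0.60019) + e^(−2.4909) + e^(−3.9471) = 1.0000 + 0.54871 + 0.082835 + 0.019311 = 1.6509.
⟨E⟩ = Σ EᵢPᵢ = 0.050144 eV.
S/k_B = ln Z + ⟨E⟩/kT = ln(1.6509) + 0.050144/0.13529 = 0.50132 + 0.37064 = 0.872.

0.872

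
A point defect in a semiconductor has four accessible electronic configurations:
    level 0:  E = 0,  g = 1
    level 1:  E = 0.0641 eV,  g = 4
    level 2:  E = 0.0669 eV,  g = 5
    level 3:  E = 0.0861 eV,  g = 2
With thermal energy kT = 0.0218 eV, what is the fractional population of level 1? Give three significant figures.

Eᵢ/kT = 0, 2.9404, 3.0688, 3.9495.
Z = Σ gᵢe^(−Eᵢ/kT) = 1·e^(−0) + 4·e^(−2.9404) + 5·e^(−3.0688) + 2·e^(−3.9495) = 1.0000 + 0.21138 + 0.23238 + 0.038529 = 1.4823.
P₁ = g₁ e^(−E₁/kT) / Z = 0.21138/1.4823 = 0.143.

0.143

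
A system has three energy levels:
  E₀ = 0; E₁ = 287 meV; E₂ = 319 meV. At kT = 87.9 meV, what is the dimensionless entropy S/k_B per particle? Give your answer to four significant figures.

0.2703

Eᵢ/kT = 0, 3.26507, 3.62912.
Z = Σ e^(−Eᵢ/kT) = e^(−0) + e^(−3.26507) + e^(−3.62912) = 1.00000 + 0.0381943 + 0.0265395 = 1.06473.
⟨E⟩ = Σ EᵢPᵢ = 18.2468 meV.
S/k_B = ln Z + ⟨E⟩/kT = ln(1.06473) + 18.2468/87.9 = 0.0627212 + 0.207586 = 0.2703.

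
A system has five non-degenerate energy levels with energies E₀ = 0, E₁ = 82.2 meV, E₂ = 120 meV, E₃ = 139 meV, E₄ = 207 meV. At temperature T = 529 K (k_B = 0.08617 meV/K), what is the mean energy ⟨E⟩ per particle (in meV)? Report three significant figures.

k_BT = 0.08617 × 529 K = 45.584 meV.
Eᵢ/kT = 0, 1.8033, 2.6325, 3.0493, 4.5411.
Z = Σ e^(−Eᵢ/kT) = e^(−0) + e^(−1.8033) + e^(−2.6325) + e^(−3.0493) + e^(−4.5411) = 1.0000 + 0.16475 + 0.071898 + 0.047392 + 0.010662 = 1.2947.
⟨E⟩ = Σ Eᵢ e^(−Eᵢ/kT) / Z = (0·1.0000 + 82.2·0.16475 + 120·0.071898 + 139·0.047392 + 207·0.010662) / 1.2947 = 23.9 meV.

23.9 meV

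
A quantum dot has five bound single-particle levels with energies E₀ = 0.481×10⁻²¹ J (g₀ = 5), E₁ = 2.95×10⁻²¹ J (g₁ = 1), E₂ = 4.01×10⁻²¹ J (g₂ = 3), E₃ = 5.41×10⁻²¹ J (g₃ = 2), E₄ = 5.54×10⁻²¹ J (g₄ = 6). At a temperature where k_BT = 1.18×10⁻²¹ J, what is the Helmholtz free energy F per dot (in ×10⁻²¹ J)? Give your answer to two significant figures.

Eᵢ/kT = 0.4076, 2.500, 3.398, 4.585, 4.695.
Z = Σ gᵢe^(−Eᵢ/kT) = 5·e^(−0.4076) + 1·e^(−2.500) + 3·e^(−3.398) + 2·e^(−4.585) + 6·e^(−4.695) = 3.326 + 0.08208 + 0.1003 + 0.02041 + 0.05485 = 3.584.
F = −kT ln Z = −1.18 × ln(3.584) = −1.18 × 1.276 = -1.5 ×10⁻²¹ J.

-1.5 ×10⁻²¹ J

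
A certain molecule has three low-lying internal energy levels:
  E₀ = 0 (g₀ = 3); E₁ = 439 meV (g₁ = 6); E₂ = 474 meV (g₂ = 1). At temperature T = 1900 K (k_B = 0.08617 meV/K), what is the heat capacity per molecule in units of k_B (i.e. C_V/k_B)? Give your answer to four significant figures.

k_BT = 0.08617 × 1900 K = 163.723 meV.
Eᵢ/kT = 0, 2.68136, 2.89513.
Z = Σ gᵢe^(−Eᵢ/kT) = 3·e^(−0) + 6·e^(−2.68136) + 1·e^(−2.89513) = 3.00000 + 0.410820 + 0.0552918 = 3.46611.
⟨E⟩ = 59.5937 meV, ⟨E²⟩ = 26426.3 meV².
C_V/k_B = (⟨E²⟩ − ⟨E⟩²)/(kT)² = (26426.3 − 3551.41)/26805.2 = 0.8534.

0.8534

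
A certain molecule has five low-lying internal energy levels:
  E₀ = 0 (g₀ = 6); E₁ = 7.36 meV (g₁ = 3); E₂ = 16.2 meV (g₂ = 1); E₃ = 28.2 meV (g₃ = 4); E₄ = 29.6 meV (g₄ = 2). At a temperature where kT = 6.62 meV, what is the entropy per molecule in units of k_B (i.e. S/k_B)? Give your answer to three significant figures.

2.20

Eᵢ/kT = 0, 1.1118, 2.4471, 4.2598, 4.4713.
Z = Σ gᵢe^(−Eᵢ/kT) = 6·e^(−0) + 3·e^(−1.1118) + 1·e^(−2.4471) + 4·e^(−4.2598) + 2·e^(−4.4713) = 6.0000 + 0.98690 + 0.086544 + 0.056501 + 0.022865 = 7.1528.
⟨E⟩ = Σ EᵢPᵢ = 1.5289 meV.
S/k_B = ln Z + ⟨E⟩/kT = ln(7.1528) + 1.5289/6.62 = 1.9675 + 0.23095 = 2.20.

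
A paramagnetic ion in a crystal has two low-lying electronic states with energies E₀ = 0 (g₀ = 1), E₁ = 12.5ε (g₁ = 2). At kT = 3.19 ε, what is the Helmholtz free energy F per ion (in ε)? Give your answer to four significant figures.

-0.1243 ε

Eᵢ/kT = 0, 3.91850.
Z = Σ gᵢe^(−Eᵢ/kT) = 1·e^(−0) + 2·e^(−3.91850) = 1.00000 + 0.0397418 = 1.03974.
F = −kT ln Z = −3.19 × ln(1.03974) = −3.19 × 0.0389707 = -0.1243 ε.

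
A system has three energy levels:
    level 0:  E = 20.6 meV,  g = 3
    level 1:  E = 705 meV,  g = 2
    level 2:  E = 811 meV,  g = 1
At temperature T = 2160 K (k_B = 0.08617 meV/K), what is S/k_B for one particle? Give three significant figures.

1.20

k_BT = 0.08617 × 2160 K = 186.13 meV.
Eᵢ/kT = 0.11068, 3.7877, 4.3572.
Z = Σ gᵢe^(−Eᵢ/kT) = 3·e^(−0.11068) + 2·e^(−3.7877) + 1·e^(−4.3572) = 2.6857 + 0.045295 + 0.012814 = 2.7438.
⟨E⟩ = Σ EᵢPᵢ = 35.590 meV.
S/k_B = ln Z + ⟨E⟩/kT = ln(2.7438) + 35.590/186.13 = 1.0093 + 0.19121 = 1.20.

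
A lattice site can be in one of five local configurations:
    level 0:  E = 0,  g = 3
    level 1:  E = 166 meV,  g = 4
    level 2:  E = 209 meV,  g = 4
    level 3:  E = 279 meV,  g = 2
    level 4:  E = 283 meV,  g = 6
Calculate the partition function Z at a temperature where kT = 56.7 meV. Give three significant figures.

Z = 3.37

Eᵢ/kT = 0, 2.9277, 3.6861, 4.9206, 4.9912.
Z = Σ gᵢe^(−Eᵢ/kT) = 3·e^(−0) + 4·e^(−2.9277) + 4·e^(−3.6861) + 2·e^(−4.9206) + 6·e^(−4.9912) = 3.0000 + 0.21408 + 0.10028 + 0.014590 + 0.040785 = 3.3697.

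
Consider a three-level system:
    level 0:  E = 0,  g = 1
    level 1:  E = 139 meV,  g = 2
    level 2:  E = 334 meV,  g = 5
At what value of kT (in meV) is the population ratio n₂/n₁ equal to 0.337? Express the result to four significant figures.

n₂/n₁ = (g₂/g₁) exp[−(E₂−E₁)/kT] = 0.337.
⇒ (E₂−E₁)/kT = ln((5/2)/0.337) = ln(7.41840) = 2.00396.
kT = 195 meV / 2.00396 = 97.31 meV.

97.31 meV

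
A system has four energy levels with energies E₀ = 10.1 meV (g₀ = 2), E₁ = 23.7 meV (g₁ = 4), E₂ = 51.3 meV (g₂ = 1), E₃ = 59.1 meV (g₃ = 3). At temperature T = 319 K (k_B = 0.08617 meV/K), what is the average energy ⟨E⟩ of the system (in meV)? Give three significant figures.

k_BT = 0.08617 × 319 K = 27.488 meV.
Eᵢ/kT = 0.36743, 0.86219, 1.8663, 2.1500.
Z = Σ gᵢe^(−Eᵢ/kT) = 2·e^(−0.36743) + 4·e^(−0.86219) + 1·e^(−1.8663) + 3·e^(−2.1500) = 1.3850 + 1.6889 + 0.15469 + 0.34945 = 3.5780.
⟨E⟩ = Σ Eᵢ gᵢe^(−Eᵢ/kT) / Z = (10.1·1.3850 + 23.7·1.6889 + 51.3·0.15469 + 59.1·0.34945) / 3.5780 = 23.1 meV.

23.1 meV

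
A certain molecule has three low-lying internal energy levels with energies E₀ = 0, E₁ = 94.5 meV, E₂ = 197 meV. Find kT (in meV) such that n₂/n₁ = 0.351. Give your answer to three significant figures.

97.9 meV

n₂/n₁ = exp[−(E₂−E₁)/kT] = 0.351.
⇒ (E₂−E₁)/kT = ln(1/0.351) = ln(2.8490) = 1.0470.
kT = 102.5 meV / 1.0470 = 97.9 meV.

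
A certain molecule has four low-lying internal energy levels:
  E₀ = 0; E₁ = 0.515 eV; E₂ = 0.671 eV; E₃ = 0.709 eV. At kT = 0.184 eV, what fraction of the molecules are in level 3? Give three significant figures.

0.0191

Eᵢ/kT = 0, 2.7989, 3.6467, 3.8533.
Z = Σ e^(−Eᵢ/kT) = e^(−0) + e^(−2.7989) + e^(−3.6467) + e^(−3.8533) = 1.0000 + 0.060877 + 0.026077 + 0.021210 = 1.1082.
P₃ = e^(−E₃/kT) / Z = 0.021210/1.1082 = 0.0191.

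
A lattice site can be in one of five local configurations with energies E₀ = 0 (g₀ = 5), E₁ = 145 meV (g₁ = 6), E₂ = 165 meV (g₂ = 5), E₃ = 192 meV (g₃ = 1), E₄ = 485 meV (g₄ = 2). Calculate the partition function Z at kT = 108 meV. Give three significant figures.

Z = 7.84

Eᵢ/kT = 0, 1.3426, 1.5278, 1.7778, 4.4907.
Z = Σ gᵢe^(−Eᵢ/kT) = 5·e^(−0) + 6·e^(−1.3426) + 5·e^(−1.5278) + 1·e^(−1.7778) + 2·e^(−4.4907) = 5.0000 + 1.5670 + 1.0851 + 0.16901 + 0.022426 = 7.8435.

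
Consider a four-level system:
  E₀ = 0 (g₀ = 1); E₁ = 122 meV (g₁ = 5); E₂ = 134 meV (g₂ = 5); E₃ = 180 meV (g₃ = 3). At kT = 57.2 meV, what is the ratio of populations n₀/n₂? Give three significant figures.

2.08

n₀/n₂ = (g₀/g₂) exp[−(E₀−E₂)/kT] = (1/5) × exp(−(-134 meV)/(57.2 meV)) = (1/5) × exp(2.3427) = 2.08.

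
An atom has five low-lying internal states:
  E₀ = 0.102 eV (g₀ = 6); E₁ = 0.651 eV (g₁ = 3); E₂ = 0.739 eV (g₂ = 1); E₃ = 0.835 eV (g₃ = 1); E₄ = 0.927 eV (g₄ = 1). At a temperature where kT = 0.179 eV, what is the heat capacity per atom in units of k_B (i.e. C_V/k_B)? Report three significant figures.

0.339

Eᵢ/kT = 0.56983, 3.6369, 4.1285, 4.6648, 5.1788.
Z = Σ gᵢe^(−Eᵢ/kT) = 6·e^(−0.56983) + 3·e^(−3.6369) + 1·e^(−4.1285) + 1·e^(−4.6648) + 1·e^(−5.1788) = 3.3937 + 0.079002 + 0.016107 + 0.0094211 + 0.0056348 = 3.5039.
⟨E⟩ = 0.12060 eV, ⟨E²⟩ = 0.025399 eV².
C_V/k_B = (⟨E²⟩ − ⟨E⟩²)/(kT)² = (0.025399 − 0.014544)/0.032041 = 0.339.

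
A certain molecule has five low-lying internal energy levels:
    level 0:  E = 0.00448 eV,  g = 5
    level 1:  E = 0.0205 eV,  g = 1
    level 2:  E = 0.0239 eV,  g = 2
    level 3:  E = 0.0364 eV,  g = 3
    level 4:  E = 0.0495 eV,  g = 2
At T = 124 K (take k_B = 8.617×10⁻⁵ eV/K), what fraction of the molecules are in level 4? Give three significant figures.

k_BT = 8.617×10⁻⁵ × 124 K = 0.010685 eV.
Eᵢ/kT = 0.41928, 1.9186, 2.2368, 3.4066, 4.6327.
Z = Σ gᵢe^(−Eᵢ/kT) = 5·e^(−0.41928) + 1·e^(−1.9186) + 2·e^(−2.2368) + 3·e^(−3.4066) + 2·e^(−4.6327) = 3.2876 + 0.14681 + 0.21360 + 0.099461 + 0.019457 = 3.7669.
P₄ = g₄ e^(−E₄/kT) / Z = 0.019457/3.7669 = 0.00517.

0.00517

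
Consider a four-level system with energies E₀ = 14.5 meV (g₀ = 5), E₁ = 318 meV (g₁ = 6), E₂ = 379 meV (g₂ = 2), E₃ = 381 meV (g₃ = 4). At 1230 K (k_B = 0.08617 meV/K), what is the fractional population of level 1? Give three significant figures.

k_BT = 0.08617 × 1230 K = 105.99 meV.
Eᵢ/kT = 0.13681, 3.0003, 3.5758, 3.5947.
Z = Σ gᵢe^(−Eᵢ/kT) = 5·e^(−0.13681) + 6·e^(−3.0003) + 2·e^(−3.5758) + 4·e^(−3.5947) = 4.3607 + 0.29863 + 0.055986 + 0.10988 = 4.8252.
P₁ = g₁ e^(−E₁/kT) / Z = 0.29863/4.8252 = 0.0619.

0.0619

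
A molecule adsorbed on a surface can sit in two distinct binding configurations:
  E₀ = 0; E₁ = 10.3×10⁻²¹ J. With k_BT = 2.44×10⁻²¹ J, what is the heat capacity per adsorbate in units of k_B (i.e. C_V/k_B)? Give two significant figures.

Eᵢ/kT = 0, 4.221.
Z = Σ e^(−Eᵢ/kT) = e^(−0) + e^(−4.221) = 1.000 + 0.01468 = 1.015.
⟨E⟩ = 0.1490, ⟨E²⟩ = 1.534.
C_V/k_B = (⟨E²⟩ − ⟨E⟩²)/(kT)² = (1.534 − 0.02220)/5.954 = 0.25.

0.25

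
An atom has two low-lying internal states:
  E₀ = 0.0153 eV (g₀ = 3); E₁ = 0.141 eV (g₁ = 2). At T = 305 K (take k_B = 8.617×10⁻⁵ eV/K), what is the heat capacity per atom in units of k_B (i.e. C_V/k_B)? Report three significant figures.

k_BT = 8.617×10⁻⁵ × 305 K = 0.026282 eV.
Eᵢ/kT = 0.58215, 5.3649.
Z = Σ gᵢe^(−Eᵢ/kT) = 3·e^(−0.58215) + 2·e^(−5.3649) = 1.6761 + 0.0093559 = 1.6855.
⟨E⟩ = 0.015997 eV, ⟨E²⟩ = 0.00034314 eV².
C_V/k_B = (⟨E²⟩ − ⟨E⟩²)/(kT)² = (0.00034314 − 0.00025590)/0.00069074 = 0.126.

0.126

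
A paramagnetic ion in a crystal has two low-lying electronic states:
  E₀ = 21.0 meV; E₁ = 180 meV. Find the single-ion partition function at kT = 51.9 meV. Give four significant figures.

Z = 0.6984

Eᵢ/kT = 0.404624, 3.46821.
Z = Σ e^(−Eᵢ/kT) = e^(−0.404624) + e^(−3.46821) = 0.667228 + 0.0311728 = 0.698401.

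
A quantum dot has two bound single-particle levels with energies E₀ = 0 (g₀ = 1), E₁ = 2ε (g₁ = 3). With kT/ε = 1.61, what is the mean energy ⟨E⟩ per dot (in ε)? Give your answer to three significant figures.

Eᵢ/kT = 0, 1.2422.
Z = Σ gᵢe^(−Eᵢ/kT) = 1·e^(−0) + 3·e^(−1.2422) = 1.0000 + 0.86624 = 1.8662.
⟨E⟩ = Σ Eᵢ gᵢe^(−Eᵢ/kT) / Z = (0·1.0000 + 2·0.86624) / 1.8662 = 0.928 ε.

0.928 ε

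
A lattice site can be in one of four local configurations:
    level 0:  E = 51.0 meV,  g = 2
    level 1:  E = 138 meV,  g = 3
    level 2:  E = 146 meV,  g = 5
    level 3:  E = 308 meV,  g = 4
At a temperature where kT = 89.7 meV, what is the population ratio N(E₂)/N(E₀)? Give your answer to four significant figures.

0.8669

n₂/n₀ = (g₂/g₀) exp[−(E₂−E₀)/kT] = (5/2) × exp(−(95.0 meV)/(89.7 meV)) = (5/2) × exp(-1.05909) = 0.8669.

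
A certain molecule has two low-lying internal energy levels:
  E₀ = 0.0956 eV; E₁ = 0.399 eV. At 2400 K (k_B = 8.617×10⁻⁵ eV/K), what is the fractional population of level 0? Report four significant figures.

0.8126

k_BT = 8.617×10⁻⁵ × 2400 K = 0.206808 eV.
Eᵢ/kT = 0.462265, 1.92933.
Z = Σ e^(−Eᵢ/kT) = e^(−0.462265) + e^(−1.92933) = 0.629855 + 0.145245 = 0.775100.
P₀ = e^(−E₀/kT) / Z = 0.629855/0.775100 = 0.8126.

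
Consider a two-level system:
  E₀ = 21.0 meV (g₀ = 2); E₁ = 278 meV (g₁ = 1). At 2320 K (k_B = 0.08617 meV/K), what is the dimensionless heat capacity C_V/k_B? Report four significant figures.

k_BT = 0.08617 × 2320 K = 199.914 meV.
Eᵢ/kT = 0.105045, 1.39060.
Z = Σ gᵢe^(−Eᵢ/kT) = 2·e^(−0.105045) + 1·e^(−1.39060) = 1.80057 + 0.248926 = 2.04950.
⟨E⟩ = 52.2144 meV, ⟨E²⟩ = 9774.11 meV².
C_V/k_B = (⟨E²⟩ − ⟨E⟩²)/(kT)² = (9774.11 − 2726.34)/39965.6 = 0.1763.

0.1763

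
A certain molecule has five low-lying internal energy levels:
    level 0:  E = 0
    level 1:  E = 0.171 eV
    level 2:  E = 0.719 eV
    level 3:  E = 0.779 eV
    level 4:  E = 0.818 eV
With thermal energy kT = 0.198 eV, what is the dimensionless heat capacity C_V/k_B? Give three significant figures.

Eᵢ/kT = 0, 0.86364, 3.6313, 3.9343, 4.1313.
Z = Σ e^(−Eᵢ/kT) = e^(−0) + e^(−0.86364) + e^(−3.6313) + e^(−3.9343) + e^(−4.1313) = 1.0000 + 0.42162 + 0.026482 + 0.019559 + 0.016062 = 1.4837.
⟨E⟩ = 0.080550 eV, ⟨E²⟩ = 0.032780 eV².
C_V/k_B = (⟨E²⟩ − ⟨E⟩²)/(kT)² = (0.032780 − 0.0064883)/0.039204 = 0.671.

0.671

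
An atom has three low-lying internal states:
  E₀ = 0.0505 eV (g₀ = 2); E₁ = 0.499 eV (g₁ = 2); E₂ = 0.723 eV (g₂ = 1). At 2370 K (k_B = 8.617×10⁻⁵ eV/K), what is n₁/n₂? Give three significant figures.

k_BT = 8.617×10⁻⁵ × 2370 K = 0.20422 eV.
n₁/n₂ = (g₁/g₂) exp[−(E₁−E₂)/kT] = (2/1) × exp(−(-0.224 eV)/(0.20422 eV)) = (2/1) × exp(1.0969) = 5.99.

5.99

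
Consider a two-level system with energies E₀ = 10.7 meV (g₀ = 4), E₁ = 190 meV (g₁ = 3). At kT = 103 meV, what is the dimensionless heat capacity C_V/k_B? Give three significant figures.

Eᵢ/kT = 0.10388, 1.8447.
Z = Σ gᵢe^(−Eᵢ/kT) = 4·e^(−0.10388) + 3·e^(−1.8447) = 3.6053 + 0.47422 = 4.0795.
⟨E⟩ = 31.543 meV, ⟨E²⟩ = 4297.6 meV².
C_V/k_B = (⟨E²⟩ − ⟨E⟩²)/(kT)² = (4297.6 − 994.96)/10609 = 0.311.

0.311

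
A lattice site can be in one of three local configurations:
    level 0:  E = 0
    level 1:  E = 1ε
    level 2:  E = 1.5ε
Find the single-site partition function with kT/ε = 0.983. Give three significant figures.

Eᵢ/kT = 0, 1.0173, 1.5259.
Z = Σ e^(−Eᵢ/kT) = e^(−0) + e^(−1.0173) + e^(−1.5259) = 1.0000 + 0.36157 + 0.21743 = 1.5790.

Z = 1.58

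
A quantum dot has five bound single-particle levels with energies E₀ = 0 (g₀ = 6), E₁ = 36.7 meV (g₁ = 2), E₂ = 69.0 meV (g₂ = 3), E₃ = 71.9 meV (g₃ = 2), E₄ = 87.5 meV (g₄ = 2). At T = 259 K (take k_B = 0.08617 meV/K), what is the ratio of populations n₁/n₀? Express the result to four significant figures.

k_BT = 0.08617 × 259 K = 22.3180 meV.
n₁/n₀ = (g₁/g₀) exp[−(E₁−E₀)/kT] = (2/6) × exp(−(36.7 meV)/(22.3180 meV)) = (2/6) × exp(-1.64441) = 0.06438.

0.06438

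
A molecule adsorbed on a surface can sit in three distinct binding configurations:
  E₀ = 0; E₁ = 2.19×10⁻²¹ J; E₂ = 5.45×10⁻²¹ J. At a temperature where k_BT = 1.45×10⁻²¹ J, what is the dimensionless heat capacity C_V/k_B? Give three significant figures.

0.555

Eᵢ/kT = 0, 1.5103, 3.7586.
Z = Σ e^(−Eᵢ/kT) = e^(−0) + e^(−1.5103) + e^(−3.7586) = 1.0000 + 0.22084 + 0.023316 = 1.2442.
⟨E⟩ = 0.49085, ⟨E²⟩ = 1.4079.
C_V/k_B = (⟨E²⟩ − ⟨E⟩²)/(kT)² = (1.4079 − 0.24093)/2.1025 = 0.555.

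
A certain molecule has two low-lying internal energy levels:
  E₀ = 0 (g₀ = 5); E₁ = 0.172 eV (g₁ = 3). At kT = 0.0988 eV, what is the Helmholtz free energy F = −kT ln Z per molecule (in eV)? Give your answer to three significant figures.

-0.169 eV

Eᵢ/kT = 0, 1.7409.
Z = Σ gᵢe^(−Eᵢ/kT) = 5·e^(−0) + 3·e^(−1.7409) = 5.0000 + 0.52609 = 5.5261.
F = −kT ln Z = −0.0988 × ln(5.5261) = −0.0988 × 1.7095 = -0.169 eV.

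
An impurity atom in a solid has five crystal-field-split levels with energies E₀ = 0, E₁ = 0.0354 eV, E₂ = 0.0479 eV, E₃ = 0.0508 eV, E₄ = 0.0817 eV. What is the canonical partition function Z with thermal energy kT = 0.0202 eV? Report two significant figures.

Z = 1.4

Eᵢ/kT = 0, 1.752, 2.371, 2.515, 4.045.
Z = Σ e^(−Eᵢ/kT) = e^(−0) + e^(−1.752) + e^(−2.371) + e^(−2.515) + e^(−4.045) = 1.000 + 0.1734 + 0.09339 + 0.08086 + 0.01751 = 1.365.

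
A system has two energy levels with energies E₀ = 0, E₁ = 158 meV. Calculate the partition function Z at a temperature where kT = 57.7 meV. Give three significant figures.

Eᵢ/kT = 0, 2.7383.
Z = Σ e^(−Eᵢ/kT) = e^(−0) + e^(−2.7383) = 1.0000 + 0.064680 = 1.0647.

Z = 1.06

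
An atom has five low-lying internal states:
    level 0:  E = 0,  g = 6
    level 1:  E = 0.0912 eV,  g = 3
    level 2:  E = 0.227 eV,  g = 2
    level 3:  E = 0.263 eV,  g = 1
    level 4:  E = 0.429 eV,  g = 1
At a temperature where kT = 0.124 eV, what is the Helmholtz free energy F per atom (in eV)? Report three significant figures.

-0.256 eV

Eᵢ/kT = 0, 0.73548, 1.8306, 2.1210, 3.4597.
Z = Σ gᵢe^(−Eᵢ/kT) = 6·e^(−0) + 3·e^(−0.73548) + 2·e^(−1.8306) + 1·e^(−2.1210) + 1·e^(−3.4597) = 6.0000 + 1.4378 + 0.32063 + 0.11991 + 0.031439 = 7.9098.
F = −kT ln Z = −0.124 × ln(7.9098) = −0.124 × 2.0681 = -0.256 eV.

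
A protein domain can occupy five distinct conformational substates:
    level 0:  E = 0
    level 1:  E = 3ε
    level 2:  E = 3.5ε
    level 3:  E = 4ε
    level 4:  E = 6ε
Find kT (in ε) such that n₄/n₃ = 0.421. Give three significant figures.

2.31 ε

n₄/n₃ = exp[−(E₄−E₃)/kT] = 0.421.
⇒ (E₄−E₃)/kT = ln(1/0.421) = ln(2.3753) = 0.86512.
kT = 2ε / 0.86512 = 2.31 ε.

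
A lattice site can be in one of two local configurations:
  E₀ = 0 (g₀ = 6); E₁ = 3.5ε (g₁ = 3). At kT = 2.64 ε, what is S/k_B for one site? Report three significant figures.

Eᵢ/kT = 0, 1.3258.
Z = Σ gᵢe^(−Eᵢ/kT) = 6·e^(−0) + 3·e^(−1.3258) = 6.0000 + 0.79677 = 6.7968.
⟨E⟩ = Σ EᵢPᵢ = 0.41030 ε.
S/k_B = ln Z + ⟨E⟩/kT = ln(6.7968) + 0.41030/2.64 = 1.9165 + 0.15542 = 2.07.

2.07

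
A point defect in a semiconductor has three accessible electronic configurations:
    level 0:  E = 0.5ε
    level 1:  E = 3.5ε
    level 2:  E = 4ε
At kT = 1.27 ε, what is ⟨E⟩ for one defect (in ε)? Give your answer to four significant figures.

Eᵢ/kT = 0.393701, 2.75591, 3.14961.
Z = Σ e^(−Eᵢ/kT) = e^(−0.393701) + e^(−2.75591) + e^(−3.14961) = 0.674556 + 0.0635512 + 0.0428688 = 0.780976.
⟨E⟩ = Σ Eᵢ e^(−Eᵢ/kT) / Z = (0.5·0.674556 + 3.5·0.0635512 + 4·0.0428688) / 0.780976 = 0.9362 ε.

0.9362 ε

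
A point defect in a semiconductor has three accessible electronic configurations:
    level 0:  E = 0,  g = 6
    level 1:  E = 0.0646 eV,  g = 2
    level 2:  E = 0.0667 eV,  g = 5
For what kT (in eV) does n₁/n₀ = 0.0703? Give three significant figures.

0.0415 eV

n₁/n₀ = (g₁/g₀) exp[−(E₁−E₀)/kT] = 0.0703.
⇒ (E₁−E₀)/kT = ln((2/6)/0.0703) = ln(4.7416) = 1.5564.
kT = 0.0646 eV / 1.5564 = 0.0415 eV.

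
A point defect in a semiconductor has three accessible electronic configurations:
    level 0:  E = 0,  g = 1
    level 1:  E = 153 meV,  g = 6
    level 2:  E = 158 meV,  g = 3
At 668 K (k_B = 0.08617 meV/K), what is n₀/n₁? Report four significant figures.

k_BT = 0.08617 × 668 K = 57.5616 meV.
n₀/n₁ = (g₀/g₁) exp[−(E₀−E₁)/kT] = (1/6) × exp(−(-153 meV)/(57.5616 meV)) = (1/6) × exp(2.65802) = 2.378.

2.378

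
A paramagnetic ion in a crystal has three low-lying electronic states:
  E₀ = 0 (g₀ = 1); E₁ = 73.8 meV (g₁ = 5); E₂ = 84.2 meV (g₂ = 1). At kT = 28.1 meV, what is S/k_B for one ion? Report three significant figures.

Eᵢ/kT = 0, 2.6263, 2.9964.
Z = Σ gᵢe^(−Eᵢ/kT) = 1·e^(−0) + 5·e^(−2.6263) + 1·e^(−2.9964) = 1.0000 + 0.36173 + 0.049967 = 1.4117.
⟨E⟩ = Σ EᵢPᵢ = 21.891 meV.
S/k_B = ln Z + ⟨E⟩/kT = ln(1.4117) + 21.891/28.1 = 0.34479 + 0.77904 = 1.12.

1.12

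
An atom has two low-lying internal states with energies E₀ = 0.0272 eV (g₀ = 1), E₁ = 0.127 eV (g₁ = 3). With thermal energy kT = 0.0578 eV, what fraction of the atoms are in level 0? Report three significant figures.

Eᵢ/kT = 0.47059, 2.1972.
Z = Σ gᵢe^(−Eᵢ/kT) = 1·e^(−0.47059) + 3·e^(−2.1972) = 0.62463 + 0.33334 = 0.95797.
P₀ = g₀ e^(−E₀/kT) / Z = 0.62463/0.95797 = 0.652.

0.652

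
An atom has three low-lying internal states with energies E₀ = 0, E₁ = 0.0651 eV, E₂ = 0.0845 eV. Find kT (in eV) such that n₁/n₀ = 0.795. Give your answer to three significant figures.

0.284 eV

n₁/n₀ = exp[−(E₁−E₀)/kT] = 0.795.
⇒ (E₁−E₀)/kT = ln(1/0.795) = ln(1.2579) = 0.22944.
kT = 0.0651 eV / 0.22944 = 0.284 eV.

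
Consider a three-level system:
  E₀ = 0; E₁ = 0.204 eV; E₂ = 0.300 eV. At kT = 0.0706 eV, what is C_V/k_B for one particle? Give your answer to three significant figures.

Eᵢ/kT = 0, 2.8895, 4.2493.
Z = Σ e^(−Eᵢ/kT) = e^(−0) + e^(−2.8895) + e^(−4.2493) = 1.0000 + 0.055604 + 0.014274 = 1.0699.
⟨E⟩ = 0.014605 eV, ⟨E²⟩ = 0.0033636 eV².
C_V/k_B = (⟨E²⟩ − ⟨E⟩²)/(kT)² = (0.0033636 − 0.00021331)/0.0049844 = 0.632.

0.632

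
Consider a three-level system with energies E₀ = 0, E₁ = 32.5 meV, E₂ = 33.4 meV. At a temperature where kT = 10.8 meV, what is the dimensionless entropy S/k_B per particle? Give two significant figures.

Eᵢ/kT = 0, 3.009, 3.093.
Z = Σ e^(−Eᵢ/kT) = e^(−0) + e^(−3.009) + e^(−3.093) = 1.000 + 0.04934 + 0.04537 = 1.095.
⟨E⟩ = Σ EᵢPᵢ = 2.848 meV.
S/k_B = ln Z + ⟨E⟩/kT = ln(1.095) + 2.848/10.8 = 0.09075 + 0.2637 = 0.35.

0.35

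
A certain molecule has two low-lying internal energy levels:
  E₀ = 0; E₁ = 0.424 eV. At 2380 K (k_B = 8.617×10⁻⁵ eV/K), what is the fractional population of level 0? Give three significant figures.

0.888

k_BT = 8.617×10⁻⁵ × 2380 K = 0.20508 eV.
Eᵢ/kT = 0, 2.0675.
Z = Σ e^(−Eᵢ/kT) = e^(−0) + e^(−2.0675) = 1.0000 + 0.12650 = 1.1265.
P₀ = e^(−E₀/kT) / Z = 1.0000/1.1265 = 0.888.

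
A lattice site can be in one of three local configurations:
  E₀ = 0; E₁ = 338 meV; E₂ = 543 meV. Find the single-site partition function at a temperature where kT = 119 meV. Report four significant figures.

Z = 1.069

Eᵢ/kT = 0, 2.84034, 4.56303.
Z = Σ e^(−Eᵢ/kT) = e^(−0) + e^(−2.84034) + e^(−4.56303) = 1.00000 + 0.0584058 + 0.0104304 = 1.06884.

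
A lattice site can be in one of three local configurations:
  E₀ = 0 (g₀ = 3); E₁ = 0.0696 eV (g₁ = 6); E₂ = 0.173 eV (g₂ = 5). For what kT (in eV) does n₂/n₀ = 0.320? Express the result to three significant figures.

0.105 eV

n₂/n₀ = (g₂/g₀) exp[−(E₂−E₀)/kT] = 0.320.
⇒ (E₂−E₀)/kT = ln((5/3)/0.320) = ln(5.2083) = 1.6503.
kT = 0.173 eV / 1.6503 = 0.105 eV.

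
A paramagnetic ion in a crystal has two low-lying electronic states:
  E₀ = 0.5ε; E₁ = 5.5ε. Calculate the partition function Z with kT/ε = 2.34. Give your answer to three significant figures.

Z = 0.903

Eᵢ/kT = 0.21368, 2.3504.
Z = Σ e^(−Eᵢ/kT) = e^(−0.21368) + e^(−2.3504) = 0.80761 + 0.095331 = 0.90294.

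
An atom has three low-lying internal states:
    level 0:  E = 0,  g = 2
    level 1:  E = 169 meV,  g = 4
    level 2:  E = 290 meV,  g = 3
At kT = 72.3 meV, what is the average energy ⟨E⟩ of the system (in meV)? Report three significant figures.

33.2 meV

Eᵢ/kT = 0, 2.3375, 4.0111.
Z = Σ gᵢe^(−Eᵢ/kT) = 2·e^(−0) + 4·e^(−2.3375) + 3·e^(−4.0111) = 2.0000 + 0.38628 + 0.054340 = 2.4406.
⟨E⟩ = Σ Eᵢ gᵢe^(−Eᵢ/kT) / Z = (0·2.0000 + 169·0.38628 + 290·0.054340) / 2.4406 = 33.2 meV.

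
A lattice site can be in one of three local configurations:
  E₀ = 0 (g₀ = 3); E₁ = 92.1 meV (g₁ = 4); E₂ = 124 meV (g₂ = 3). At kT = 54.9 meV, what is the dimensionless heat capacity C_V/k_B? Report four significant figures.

0.6784

Eᵢ/kT = 0, 1.67760, 2.25865.
Z = Σ gᵢe^(−Eᵢ/kT) = 3·e^(−0) + 4·e^(−1.67760) + 3·e^(−2.25865) = 3.00000 + 0.747287 + 0.313474 = 4.06076.
⟨E⟩ = 26.5211 meV, ⟨E²⟩ = 2747.95 meV².
C_V/k_B = (⟨E²⟩ − ⟨E⟩²)/(kT)² = (2747.95 − 703.369)/3014.01 = 0.6784.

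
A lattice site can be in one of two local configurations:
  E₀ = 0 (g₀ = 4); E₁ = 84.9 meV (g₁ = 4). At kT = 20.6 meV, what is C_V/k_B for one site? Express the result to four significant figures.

0.2668

Eᵢ/kT = 0, 4.12136.
Z = Σ gᵢe^(−Eᵢ/kT) = 4·e^(−0) + 4·e^(−4.12136) = 4.00000 + 0.0648897 = 4.06489.
⟨E⟩ = 1.35530 meV, ⟨E²⟩ = 115.065 meV².
C_V/k_B = (⟨E²⟩ − ⟨E⟩²)/(kT)² = (115.065 − 1.83684)/424.360 = 0.2668.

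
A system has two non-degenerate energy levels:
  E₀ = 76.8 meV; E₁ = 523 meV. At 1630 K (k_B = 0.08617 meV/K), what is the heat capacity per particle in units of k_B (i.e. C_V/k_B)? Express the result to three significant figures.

0.388

k_BT = 0.08617 × 1630 K = 140.46 meV.
Eᵢ/kT = 0.54677, 3.7235.
Z = Σ e^(−Eᵢ/kT) = e^(−0.54677) + e^(−3.7235) = 0.57882 + 0.024149 = 0.60297.
⟨E⟩ = 94.670 meV, ⟨E²⟩ = 16617 meV².
C_V/k_B = (⟨E²⟩ − ⟨E⟩²)/(kT)² = (16617 − 8962.4)/19729 = 0.388.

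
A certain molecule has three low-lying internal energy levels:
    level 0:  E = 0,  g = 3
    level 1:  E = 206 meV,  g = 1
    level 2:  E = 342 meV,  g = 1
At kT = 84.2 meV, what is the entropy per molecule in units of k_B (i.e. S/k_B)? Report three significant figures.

1.22

Eᵢ/kT = 0, 2.4466, 4.0618.
Z = Σ gᵢe^(−Eᵢ/kT) = 3·e^(−0) + 1·e^(−2.4466) + 1·e^(−4.0618) = 3.0000 + 0.086587 + 0.017218 = 3.1038.
⟨E⟩ = Σ EᵢPᵢ = 7.6440 meV.
S/k_B = ln Z + ⟨E⟩/kT = ln(3.1038) + 7.6440/84.2 = 1.1326 + 0.090784 = 1.22.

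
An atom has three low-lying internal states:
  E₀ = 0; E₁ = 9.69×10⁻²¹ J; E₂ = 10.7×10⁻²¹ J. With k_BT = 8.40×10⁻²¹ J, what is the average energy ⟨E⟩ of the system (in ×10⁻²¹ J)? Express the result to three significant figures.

3.79 ×10⁻²¹ J

Eᵢ/kT = 0, 1.1536, 1.2738.
Z = Σ e^(−Eᵢ/kT) = e^(−0) + e^(−1.1536) + e^(−1.2738) = 1.0000 + 0.31550 + 0.27977 = 1.5953.
⟨E⟩ = Σ Eᵢ e^(−Eᵢ/kT) / Z = (0·1.0000 + 9.69·0.31550 + 10.7·0.27977) / 1.5953 = 3.79 ×10⁻²¹ J.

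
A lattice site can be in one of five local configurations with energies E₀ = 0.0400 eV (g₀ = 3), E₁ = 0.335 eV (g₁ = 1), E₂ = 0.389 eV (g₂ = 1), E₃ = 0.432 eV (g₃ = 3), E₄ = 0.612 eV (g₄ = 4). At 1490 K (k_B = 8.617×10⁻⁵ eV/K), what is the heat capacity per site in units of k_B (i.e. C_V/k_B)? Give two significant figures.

0.87

k_BT = 8.617×10⁻⁵ × 1490 K = 0.1284 eV.
Eᵢ/kT = 0.3115, 2.609, 3.030, 3.364, 4.766.
Z = Σ gᵢe^(−Eᵢ/kT) = 3·e^(−0.3115) + 1·e^(−2.609) + 1·e^(−3.030) + 3·e^(−3.364) + 4·e^(−4.766) = 2.197 + 0.07361 + 0.04832 + 0.1038 + 0.03406 = 2.457.
⟨E⟩ = 0.08019 eV, ⟨E²⟩ = 0.02085 eV².
C_V/k_B = (⟨E²⟩ − ⟨E⟩²)/(kT)² = (0.02085 − 0.006430)/0.01649 = 0.87.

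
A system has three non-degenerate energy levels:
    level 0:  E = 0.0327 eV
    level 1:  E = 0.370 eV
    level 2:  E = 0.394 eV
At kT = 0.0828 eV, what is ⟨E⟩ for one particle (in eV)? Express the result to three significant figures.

Eᵢ/kT = 0.39493, 4.4686, 4.7585.
Z = Σ e^(−Eᵢ/kT) = e^(−0.39493) + e^(−4.4686) + e^(−4.7585) = 0.67373 + 0.011463 + 0.0085785 = 0.69377.
⟨E⟩ = Σ Eᵢ e^(−Eᵢ/kT) / Z = (0.0327·0.67373 + 0.370·0.011463 + 0.394·0.0085785) / 0.69377 = 0.0427 eV.

0.0427 eV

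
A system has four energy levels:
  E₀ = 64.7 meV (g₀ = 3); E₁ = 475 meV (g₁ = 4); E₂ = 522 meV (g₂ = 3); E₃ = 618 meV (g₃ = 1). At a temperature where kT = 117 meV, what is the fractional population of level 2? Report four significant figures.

0.01888

Eᵢ/kT = 0.552991, 4.05983, 4.46154, 5.28205.
Z = Σ gᵢe^(−Eᵢ/kT) = 3·e^(−0.552991) + 4·e^(−4.05983) + 3·e^(−4.46154) + 1·e^(−5.28205) = 1.72568 + 0.0690078 + 0.0346337 + 0.00508200 = 1.83440.
P₂ = g₂ e^(−E₂/kT) / Z = 0.0346337/1.83440 = 0.01888.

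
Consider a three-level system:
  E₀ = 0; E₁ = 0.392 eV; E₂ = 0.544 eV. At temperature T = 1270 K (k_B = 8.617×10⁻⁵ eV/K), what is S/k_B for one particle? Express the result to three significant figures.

0.164

k_BT = 8.617×10⁻⁵ × 1270 K = 0.10944 eV.
Eᵢ/kT = 0, 3.5819, 4.9708.
Z = Σ e^(−Eᵢ/kT) = e^(−0) + e^(−3.5819) + e^(−4.9708) = 1.0000 + 0.027823 + 0.0069376 = 1.0348.
⟨E⟩ = Σ EᵢPᵢ = 0.014187 eV.
S/k_B = ln Z + ⟨E⟩/kT = ln(1.0348) + 0.014187/0.10944 = 0.034208 + 0.12963 = 0.164.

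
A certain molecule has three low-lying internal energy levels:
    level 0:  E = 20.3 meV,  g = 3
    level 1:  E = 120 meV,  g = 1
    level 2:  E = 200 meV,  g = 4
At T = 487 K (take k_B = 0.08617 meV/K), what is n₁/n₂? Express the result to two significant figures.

k_BT = 0.08617 × 487 K = 41.96 meV.
n₁/n₂ = (g₁/g₂) exp[−(E₁−E₂)/kT] = (1/4) × exp(−(-80 meV)/(41.96 meV)) = (1/4) × exp(1.907) = 1.7.

1.7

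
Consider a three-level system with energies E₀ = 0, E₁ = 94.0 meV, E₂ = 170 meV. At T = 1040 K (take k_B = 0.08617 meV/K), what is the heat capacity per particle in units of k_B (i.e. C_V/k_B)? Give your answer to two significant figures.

0.43

k_BT = 0.08617 × 1040 K = 89.62 meV.
Eᵢ/kT = 0, 1.049, 1.897.
Z = Σ e^(−Eᵢ/kT) = e^(−0) + e^(−1.049) + e^(−1.897) = 1.000 + 0.3503 + 0.1500 = 1.500.
⟨E⟩ = 38.95 meV, ⟨E²⟩ = 4954 meV².
C_V/k_B = (⟨E²⟩ − ⟨E⟩²)/(kT)² = (4954 − 1517)/8032 = 0.43.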